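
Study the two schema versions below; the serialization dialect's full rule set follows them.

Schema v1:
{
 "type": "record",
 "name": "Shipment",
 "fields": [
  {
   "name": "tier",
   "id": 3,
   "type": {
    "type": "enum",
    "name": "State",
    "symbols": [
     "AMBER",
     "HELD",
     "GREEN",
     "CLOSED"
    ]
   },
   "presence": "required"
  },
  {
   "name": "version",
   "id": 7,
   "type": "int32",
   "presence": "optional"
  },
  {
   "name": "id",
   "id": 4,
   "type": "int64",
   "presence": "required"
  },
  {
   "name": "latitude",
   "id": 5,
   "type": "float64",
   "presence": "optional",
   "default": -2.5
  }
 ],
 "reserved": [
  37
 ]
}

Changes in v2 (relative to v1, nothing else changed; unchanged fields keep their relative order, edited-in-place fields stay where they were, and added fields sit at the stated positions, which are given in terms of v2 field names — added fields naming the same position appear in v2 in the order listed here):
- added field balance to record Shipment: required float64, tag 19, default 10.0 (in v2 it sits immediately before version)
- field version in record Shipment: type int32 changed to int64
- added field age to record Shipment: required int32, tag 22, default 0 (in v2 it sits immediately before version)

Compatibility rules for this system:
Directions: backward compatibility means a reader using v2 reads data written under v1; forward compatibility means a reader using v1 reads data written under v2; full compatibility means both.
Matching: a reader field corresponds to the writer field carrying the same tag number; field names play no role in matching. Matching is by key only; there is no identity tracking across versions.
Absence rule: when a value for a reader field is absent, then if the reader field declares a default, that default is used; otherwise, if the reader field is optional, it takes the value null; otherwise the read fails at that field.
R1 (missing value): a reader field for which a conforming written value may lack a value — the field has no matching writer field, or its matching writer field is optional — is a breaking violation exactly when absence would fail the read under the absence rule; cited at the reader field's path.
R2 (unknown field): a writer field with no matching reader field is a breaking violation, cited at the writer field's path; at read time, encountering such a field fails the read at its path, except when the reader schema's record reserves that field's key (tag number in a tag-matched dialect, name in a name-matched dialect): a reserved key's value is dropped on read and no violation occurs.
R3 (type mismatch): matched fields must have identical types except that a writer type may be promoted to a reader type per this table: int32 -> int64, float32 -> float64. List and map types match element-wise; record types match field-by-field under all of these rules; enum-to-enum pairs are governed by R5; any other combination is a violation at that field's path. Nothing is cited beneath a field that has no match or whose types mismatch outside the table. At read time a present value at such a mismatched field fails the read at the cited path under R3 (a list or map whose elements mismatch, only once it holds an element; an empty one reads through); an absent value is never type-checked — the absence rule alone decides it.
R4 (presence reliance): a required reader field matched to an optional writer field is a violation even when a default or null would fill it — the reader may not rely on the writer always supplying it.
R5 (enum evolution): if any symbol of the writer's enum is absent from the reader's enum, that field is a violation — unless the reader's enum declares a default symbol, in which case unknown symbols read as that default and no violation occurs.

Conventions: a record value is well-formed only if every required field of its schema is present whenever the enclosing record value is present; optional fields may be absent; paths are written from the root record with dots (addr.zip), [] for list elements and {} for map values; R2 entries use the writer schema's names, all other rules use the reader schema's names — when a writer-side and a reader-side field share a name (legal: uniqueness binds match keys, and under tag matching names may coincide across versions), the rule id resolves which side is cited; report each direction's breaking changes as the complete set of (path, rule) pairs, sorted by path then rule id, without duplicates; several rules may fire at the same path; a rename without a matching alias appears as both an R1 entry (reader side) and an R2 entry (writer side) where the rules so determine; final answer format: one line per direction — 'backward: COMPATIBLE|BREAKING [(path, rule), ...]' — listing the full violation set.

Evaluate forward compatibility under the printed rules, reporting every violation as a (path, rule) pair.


each type pair in Shipment: writer, then reader
forward pass over Shipment, reader schema v1, writer schema v2:
  tier: State -> State, writer required; from tier
  version: int64 -> int32, writer optional; from version
  id: int64 -> int64, writer required; from id
  latitude: float64 -> float64, writer optional; from latitude
  leftover writer field: balance
  leftover writer field: age
  violation R2 at age
  violation R2 at balance
  violation R3 at version
  => 3 violation(s): forward is BREAKING for Shipment

forward: BREAKING [(age, R2), (balance, R2), (version, R3)]


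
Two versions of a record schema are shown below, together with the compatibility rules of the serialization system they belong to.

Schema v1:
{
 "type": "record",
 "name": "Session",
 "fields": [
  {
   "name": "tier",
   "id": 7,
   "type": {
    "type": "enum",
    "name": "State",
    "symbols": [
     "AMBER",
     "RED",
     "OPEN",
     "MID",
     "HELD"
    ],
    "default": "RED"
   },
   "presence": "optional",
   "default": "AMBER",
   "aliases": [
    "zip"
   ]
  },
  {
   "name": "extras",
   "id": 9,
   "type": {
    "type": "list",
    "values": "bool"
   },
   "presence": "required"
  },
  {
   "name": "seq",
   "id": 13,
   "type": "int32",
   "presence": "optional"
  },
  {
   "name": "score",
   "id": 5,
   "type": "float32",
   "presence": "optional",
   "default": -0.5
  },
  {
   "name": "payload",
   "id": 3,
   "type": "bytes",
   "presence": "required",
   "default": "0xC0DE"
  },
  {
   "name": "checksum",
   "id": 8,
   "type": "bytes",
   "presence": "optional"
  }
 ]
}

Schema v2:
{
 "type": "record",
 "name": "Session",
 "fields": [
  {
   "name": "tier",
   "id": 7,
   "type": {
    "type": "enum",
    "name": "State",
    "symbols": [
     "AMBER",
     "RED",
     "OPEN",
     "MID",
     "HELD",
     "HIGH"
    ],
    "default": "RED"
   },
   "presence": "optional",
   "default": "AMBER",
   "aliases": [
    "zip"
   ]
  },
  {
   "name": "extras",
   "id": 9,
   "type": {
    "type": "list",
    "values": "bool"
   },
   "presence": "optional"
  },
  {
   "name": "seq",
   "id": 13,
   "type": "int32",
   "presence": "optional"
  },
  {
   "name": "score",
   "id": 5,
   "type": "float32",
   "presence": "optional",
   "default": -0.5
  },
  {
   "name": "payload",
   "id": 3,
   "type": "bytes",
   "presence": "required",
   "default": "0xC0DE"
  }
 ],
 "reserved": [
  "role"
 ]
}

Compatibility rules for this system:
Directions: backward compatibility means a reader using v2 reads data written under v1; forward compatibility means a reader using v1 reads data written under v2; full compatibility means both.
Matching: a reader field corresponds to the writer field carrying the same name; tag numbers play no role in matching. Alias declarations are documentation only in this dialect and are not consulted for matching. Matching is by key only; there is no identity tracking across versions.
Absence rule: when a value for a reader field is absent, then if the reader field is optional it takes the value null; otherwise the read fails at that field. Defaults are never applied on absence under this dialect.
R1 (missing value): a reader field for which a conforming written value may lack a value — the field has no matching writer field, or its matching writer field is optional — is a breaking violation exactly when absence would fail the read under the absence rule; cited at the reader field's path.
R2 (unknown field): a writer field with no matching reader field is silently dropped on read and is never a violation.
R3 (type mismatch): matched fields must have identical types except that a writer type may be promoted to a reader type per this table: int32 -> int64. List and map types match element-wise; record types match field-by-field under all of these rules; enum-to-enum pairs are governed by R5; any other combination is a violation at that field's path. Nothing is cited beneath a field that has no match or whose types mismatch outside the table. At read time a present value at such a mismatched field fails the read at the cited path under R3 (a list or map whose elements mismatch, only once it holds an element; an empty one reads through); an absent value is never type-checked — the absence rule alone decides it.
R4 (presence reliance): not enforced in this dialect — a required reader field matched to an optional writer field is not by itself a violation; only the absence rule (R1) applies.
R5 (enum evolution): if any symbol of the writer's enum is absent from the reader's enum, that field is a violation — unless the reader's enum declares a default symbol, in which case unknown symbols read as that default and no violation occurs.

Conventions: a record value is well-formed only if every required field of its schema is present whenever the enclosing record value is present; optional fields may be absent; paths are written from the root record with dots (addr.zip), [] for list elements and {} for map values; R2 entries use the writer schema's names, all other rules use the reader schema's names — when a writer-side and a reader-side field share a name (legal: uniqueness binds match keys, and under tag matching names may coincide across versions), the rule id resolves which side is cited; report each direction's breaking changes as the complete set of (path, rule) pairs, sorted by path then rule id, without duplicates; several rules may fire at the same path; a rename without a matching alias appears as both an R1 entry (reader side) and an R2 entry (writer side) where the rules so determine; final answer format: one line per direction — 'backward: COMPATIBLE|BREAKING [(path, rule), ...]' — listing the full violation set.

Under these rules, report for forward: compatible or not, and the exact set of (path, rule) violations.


forward: BREAKING [(extras, R1)]

arrows below run writer -> reader for Session
forward analysis of Session with v1 as reader and v2 as writer:
  State -> State, writer optional: tier aligns to tier
  list<bool> -> list<bool>, writer optional: extras aligns to extras
  int32 -> int32, writer optional: seq aligns to seq
  float32 -> float32, writer optional: score aligns to score
  bytes -> bytes, writer required: payload aligns to payload
  checksum: no writer-side match
  violation R1 at extras
  => forward verdict for Session: BREAKING, 1 violation(s)
diffs on Session not affecting the asked answer:
  enum State (field tier in record Session): symbol HIGH added -> triggers nothing under Session's printed rules — same verdict
  removed field checksum from record Session -> triggers nothing under Session's printed rules — same verdict


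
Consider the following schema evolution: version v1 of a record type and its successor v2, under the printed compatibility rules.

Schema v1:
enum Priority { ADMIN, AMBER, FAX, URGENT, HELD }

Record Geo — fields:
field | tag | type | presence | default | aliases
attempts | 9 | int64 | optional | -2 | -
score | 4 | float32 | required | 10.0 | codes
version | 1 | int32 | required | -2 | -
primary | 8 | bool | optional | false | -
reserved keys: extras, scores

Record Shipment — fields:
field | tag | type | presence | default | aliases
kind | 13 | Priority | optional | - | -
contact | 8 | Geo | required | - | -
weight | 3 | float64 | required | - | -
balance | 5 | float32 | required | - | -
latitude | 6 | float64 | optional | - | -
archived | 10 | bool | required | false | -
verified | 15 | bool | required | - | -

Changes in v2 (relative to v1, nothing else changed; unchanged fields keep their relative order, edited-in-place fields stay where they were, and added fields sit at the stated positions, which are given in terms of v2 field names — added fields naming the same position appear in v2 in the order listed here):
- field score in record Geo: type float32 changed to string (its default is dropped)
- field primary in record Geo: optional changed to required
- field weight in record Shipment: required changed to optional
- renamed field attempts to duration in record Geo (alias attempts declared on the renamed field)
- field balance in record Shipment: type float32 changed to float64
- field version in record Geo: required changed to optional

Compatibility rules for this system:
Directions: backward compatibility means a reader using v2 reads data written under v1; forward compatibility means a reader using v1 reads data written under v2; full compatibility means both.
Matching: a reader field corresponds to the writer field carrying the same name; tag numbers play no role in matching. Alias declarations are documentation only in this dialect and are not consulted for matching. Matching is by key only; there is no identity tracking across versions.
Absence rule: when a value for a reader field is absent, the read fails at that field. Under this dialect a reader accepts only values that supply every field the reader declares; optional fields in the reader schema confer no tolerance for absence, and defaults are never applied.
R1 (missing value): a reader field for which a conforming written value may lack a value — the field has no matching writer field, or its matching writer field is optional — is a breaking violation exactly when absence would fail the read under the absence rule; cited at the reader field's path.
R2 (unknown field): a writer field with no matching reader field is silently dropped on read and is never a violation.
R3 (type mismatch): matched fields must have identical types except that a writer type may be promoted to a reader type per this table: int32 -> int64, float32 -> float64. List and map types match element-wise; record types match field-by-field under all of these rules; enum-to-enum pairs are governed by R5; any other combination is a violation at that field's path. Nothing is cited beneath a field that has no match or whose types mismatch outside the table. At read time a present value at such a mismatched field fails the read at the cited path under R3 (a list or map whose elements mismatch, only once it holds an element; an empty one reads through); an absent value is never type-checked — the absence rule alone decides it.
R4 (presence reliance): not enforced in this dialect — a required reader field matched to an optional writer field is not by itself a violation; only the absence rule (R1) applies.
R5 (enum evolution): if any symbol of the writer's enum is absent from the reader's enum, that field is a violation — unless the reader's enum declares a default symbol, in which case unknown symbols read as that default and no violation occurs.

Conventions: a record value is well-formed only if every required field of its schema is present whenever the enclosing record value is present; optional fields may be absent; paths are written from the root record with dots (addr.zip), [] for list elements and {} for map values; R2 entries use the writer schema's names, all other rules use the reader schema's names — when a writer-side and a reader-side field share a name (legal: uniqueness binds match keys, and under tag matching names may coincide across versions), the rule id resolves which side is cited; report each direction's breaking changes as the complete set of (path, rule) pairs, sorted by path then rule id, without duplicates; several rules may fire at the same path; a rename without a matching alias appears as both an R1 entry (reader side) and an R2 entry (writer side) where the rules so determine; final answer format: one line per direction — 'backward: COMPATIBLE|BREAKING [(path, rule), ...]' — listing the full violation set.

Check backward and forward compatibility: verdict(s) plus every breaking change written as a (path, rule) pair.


backward: BREAKING [(contact.duration, R1), (contact.primary, R1), (contact.score, R3), (kind, R1), (latitude, R1)]; forward: BREAKING [(balance, R3), (contact.attempts, R1), (contact.score, R3), (contact.version, R1), (kind, R1), (latitude, R1), (weight, R1)]

each type pair in Shipment: writer, then reader
backward analysis of Shipment with v2 as reader and v1 as writer:
  kind: paired with writer kind (Priority -> Priority; writer optional)
  contact: paired with writer contact (Geo -> Geo; writer required)
  weight: paired with writer weight (float64 -> float64; writer required)
  balance: paired with writer balance (float32 -> float64; writer required)
  latitude: paired with writer latitude (float64 -> float64; writer optional)
  archived: paired with writer archived (bool -> bool; writer required)
  verified: paired with writer verified (bool -> bool; writer required)
  no writer field matches reader contact.duration
  contact.score: paired with writer contact.score (float32 -> string; writer required)
  contact.version: paired with writer contact.version (int32 -> int32; writer required)
  contact.primary: paired with writer contact.primary (bool -> bool; writer optional)
  writer contact.attempts: unknown to reader
  violation R1 at contact.duration
  violation R1 at contact.primary
  violation R3 at contact.score
  violation R1 at kind
  violation R1 at latitude
  backward on Shipment therefore BREAKING (5)
forward analysis of Shipment with v1 as reader and v2 as writer:
  kind: paired with writer kind (Priority -> Priority; writer optional)
  contact: paired with writer contact (Geo -> Geo; writer required)
  weight: paired with writer weight (float64 -> float64; writer optional)
  balance: paired with writer balance (float64 -> float32; writer required)
  latitude: paired with writer latitude (float64 -> float64; writer optional)
  archived: paired with writer archived (bool -> bool; writer required)
  verified: paired with writer verified (bool -> bool; writer required)
  no writer field matches reader contact.attempts
  contact.score: paired with writer contact.score (string -> float32; writer required)
  contact.version: paired with writer contact.version (int32 -> int32; writer optional)
  contact.primary: paired with writer contact.primary (bool -> bool; writer required)
  writer contact.duration: unknown to reader
  violation R3 at balance
  violation R1 at contact.attempts
  violation R3 at contact.score
  violation R1 at contact.version
  violation R1 at kind
  violation R1 at latitude
  violation R1 at weight
  forward on Shipment therefore BREAKING (7)


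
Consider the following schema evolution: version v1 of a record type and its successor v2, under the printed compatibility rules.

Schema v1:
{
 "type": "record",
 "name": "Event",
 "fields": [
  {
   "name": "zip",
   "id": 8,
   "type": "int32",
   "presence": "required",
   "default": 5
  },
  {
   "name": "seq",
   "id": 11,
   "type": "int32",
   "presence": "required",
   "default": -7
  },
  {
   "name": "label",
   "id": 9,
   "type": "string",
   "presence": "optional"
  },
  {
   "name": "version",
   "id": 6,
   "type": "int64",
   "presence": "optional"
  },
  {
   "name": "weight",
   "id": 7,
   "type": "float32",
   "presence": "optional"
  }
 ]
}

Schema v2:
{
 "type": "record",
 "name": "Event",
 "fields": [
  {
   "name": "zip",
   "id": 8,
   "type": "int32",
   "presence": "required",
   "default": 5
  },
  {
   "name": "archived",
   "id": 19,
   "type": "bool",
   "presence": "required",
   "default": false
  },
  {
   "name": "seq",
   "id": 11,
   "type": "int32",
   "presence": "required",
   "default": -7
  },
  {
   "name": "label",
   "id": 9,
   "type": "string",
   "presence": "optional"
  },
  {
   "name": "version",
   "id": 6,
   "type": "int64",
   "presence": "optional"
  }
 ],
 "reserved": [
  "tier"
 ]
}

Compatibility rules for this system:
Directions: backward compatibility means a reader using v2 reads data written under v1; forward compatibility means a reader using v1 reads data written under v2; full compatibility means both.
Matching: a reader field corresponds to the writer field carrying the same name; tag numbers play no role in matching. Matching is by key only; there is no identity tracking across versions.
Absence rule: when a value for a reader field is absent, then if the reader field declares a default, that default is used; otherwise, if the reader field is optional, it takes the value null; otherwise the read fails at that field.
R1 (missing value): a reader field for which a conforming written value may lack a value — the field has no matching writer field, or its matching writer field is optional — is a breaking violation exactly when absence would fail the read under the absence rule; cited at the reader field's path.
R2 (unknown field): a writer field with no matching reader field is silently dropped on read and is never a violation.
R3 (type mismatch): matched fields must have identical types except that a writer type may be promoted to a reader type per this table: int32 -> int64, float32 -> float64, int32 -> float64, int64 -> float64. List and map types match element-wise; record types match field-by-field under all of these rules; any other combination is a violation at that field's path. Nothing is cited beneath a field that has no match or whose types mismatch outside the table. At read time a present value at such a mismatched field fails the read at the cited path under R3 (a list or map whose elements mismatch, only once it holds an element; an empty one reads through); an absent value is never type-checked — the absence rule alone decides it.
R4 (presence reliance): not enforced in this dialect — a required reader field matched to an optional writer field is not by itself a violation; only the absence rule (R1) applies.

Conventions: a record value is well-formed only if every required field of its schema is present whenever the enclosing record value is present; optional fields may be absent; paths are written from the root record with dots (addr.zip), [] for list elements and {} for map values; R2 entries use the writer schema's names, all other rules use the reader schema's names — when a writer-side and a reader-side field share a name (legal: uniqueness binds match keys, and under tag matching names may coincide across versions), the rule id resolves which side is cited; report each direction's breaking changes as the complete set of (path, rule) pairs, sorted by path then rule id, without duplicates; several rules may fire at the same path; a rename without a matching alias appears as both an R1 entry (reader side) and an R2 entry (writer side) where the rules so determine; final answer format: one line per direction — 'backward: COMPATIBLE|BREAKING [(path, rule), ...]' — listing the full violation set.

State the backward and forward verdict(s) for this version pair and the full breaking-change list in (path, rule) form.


each type pair in Event: writer, then reader
backward analysis of Event with v2 as reader and v1 as writer:
  zip: int32 -> int32, writer required; from zip
  archived: no writer-side match
  seq: int32 -> int32, writer required; from seq
  label: string -> string, writer optional; from label
  version: int64 -> int64, writer optional; from version
  leftover writer field: weight
  => backward: COMPATIBLE
forward analysis of Event with v1 as reader and v2 as writer:
  zip: int32 -> int32, writer required; from zip
  seq: int32 -> int32, writer required; from seq
  label: string -> string, writer optional; from label
  version: int64 -> int64, writer optional; from version
  weight: no writer-side match
  leftover writer field: archived
  => forward: COMPATIBLE

backward: COMPATIBLE []; forward: COMPATIBLE []


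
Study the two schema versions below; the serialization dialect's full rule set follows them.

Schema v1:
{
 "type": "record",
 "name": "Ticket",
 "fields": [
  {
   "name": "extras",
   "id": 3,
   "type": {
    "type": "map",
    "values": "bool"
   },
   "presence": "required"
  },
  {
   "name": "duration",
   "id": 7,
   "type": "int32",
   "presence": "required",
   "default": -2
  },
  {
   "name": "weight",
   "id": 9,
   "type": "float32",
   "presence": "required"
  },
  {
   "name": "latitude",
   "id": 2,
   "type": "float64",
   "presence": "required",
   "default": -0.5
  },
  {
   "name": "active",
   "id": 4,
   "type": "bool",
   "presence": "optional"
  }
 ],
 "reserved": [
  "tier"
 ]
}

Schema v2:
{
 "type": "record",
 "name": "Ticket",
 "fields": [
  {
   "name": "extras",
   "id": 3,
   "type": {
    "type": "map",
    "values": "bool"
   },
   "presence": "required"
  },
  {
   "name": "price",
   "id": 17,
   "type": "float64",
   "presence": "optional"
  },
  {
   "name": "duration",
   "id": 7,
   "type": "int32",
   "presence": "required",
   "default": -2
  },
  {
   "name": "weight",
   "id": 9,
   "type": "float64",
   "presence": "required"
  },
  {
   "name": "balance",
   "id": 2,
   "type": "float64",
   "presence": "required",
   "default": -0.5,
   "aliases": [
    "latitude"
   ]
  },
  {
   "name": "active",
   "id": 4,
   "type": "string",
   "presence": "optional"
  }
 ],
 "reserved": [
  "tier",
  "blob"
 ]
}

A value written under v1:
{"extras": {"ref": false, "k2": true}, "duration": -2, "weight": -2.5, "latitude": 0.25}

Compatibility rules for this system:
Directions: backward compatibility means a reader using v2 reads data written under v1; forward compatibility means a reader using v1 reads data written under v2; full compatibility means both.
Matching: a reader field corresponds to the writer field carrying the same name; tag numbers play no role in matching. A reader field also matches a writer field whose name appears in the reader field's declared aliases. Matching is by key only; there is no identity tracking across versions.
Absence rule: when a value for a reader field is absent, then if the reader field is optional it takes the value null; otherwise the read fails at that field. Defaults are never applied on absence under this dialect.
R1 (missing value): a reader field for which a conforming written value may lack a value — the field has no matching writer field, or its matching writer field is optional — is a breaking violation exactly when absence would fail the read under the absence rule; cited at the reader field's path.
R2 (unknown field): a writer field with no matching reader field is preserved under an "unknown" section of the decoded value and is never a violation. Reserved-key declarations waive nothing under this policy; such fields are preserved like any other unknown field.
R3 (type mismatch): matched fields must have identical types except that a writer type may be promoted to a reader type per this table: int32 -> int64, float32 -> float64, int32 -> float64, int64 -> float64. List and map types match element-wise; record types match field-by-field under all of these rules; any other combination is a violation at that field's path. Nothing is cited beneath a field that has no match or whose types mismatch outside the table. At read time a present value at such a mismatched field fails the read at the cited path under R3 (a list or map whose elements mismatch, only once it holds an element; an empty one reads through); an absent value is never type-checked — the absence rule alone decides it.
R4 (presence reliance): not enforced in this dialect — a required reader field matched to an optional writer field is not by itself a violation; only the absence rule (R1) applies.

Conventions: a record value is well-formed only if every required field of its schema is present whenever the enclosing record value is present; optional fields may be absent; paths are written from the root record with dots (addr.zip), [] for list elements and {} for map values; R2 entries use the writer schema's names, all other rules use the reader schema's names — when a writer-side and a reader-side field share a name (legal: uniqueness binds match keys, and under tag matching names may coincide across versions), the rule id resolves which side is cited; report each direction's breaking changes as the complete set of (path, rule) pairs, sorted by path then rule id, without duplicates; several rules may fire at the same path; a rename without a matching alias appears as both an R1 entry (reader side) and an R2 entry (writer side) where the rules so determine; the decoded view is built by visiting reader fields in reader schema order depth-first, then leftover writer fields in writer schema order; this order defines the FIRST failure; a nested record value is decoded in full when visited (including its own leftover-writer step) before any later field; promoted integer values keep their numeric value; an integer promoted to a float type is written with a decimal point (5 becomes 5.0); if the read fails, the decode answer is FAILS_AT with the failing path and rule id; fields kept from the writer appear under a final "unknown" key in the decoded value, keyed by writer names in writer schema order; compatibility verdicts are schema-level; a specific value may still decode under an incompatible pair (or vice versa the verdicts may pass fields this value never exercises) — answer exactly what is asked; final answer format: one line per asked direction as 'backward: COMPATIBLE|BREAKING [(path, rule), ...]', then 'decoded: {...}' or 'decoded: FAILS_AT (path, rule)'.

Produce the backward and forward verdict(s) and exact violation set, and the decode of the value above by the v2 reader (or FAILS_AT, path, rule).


the writer's type comes first in each Ticket pair
backward analysis of Ticket with v2 as reader and v1 as writer:
  extras: map<string, bool> -> map<string, bool>, writer required; from extras
  price: no writer-side match
  duration: int32 -> int32, writer required; from duration
  weight: float32 -> float64, writer required; from weight
  balance: float64 -> float64, writer required; from latitude
  active: bool -> string, writer optional; from active
  breaking: (active, R3)
  backward on Ticket therefore BREAKING (1)
forward analysis of Ticket with v1 as reader and v2 as writer:
  extras: map<string, bool> -> map<string, bool>, writer required; from extras
  duration: int32 -> int32, writer required; from duration
  weight: float64 -> float32, writer required; from weight
  latitude: no writer-side match
  active: string -> bool, writer optional; from active
  price (writer side), unknown to reader
  balance (writer side), unknown to reader
  breaking: (active, R3)
  breaking: (latitude, R1)
  breaking: (weight, R3)
  forward on Ticket therefore BREAKING (3)
decode walk for Ticket under reader schema v2:
  extras := {"ref": false, "k2": true}
  price := null (not supplied -> null)
  duration := -2
  weight := -2.5 (float32 -> float64)
  balance := 0.25 (from writer latitude)
  active := null (not supplied -> null)
  => decoded: {"extras": {"ref": false, "k2": true}, "price": null, "duration": -2, "weight": -2.5, "balance": 0.25, "active": null}

backward: BREAKING [(active, R3)]; forward: BREAKING [(active, R3), (latitude, R1), (weight, R3)]; decoded: {"extras": {"ref": false, "k2": true}, "price": null, "duration": -2, "weight": -2.5, "balance": 0.25, "active": null}


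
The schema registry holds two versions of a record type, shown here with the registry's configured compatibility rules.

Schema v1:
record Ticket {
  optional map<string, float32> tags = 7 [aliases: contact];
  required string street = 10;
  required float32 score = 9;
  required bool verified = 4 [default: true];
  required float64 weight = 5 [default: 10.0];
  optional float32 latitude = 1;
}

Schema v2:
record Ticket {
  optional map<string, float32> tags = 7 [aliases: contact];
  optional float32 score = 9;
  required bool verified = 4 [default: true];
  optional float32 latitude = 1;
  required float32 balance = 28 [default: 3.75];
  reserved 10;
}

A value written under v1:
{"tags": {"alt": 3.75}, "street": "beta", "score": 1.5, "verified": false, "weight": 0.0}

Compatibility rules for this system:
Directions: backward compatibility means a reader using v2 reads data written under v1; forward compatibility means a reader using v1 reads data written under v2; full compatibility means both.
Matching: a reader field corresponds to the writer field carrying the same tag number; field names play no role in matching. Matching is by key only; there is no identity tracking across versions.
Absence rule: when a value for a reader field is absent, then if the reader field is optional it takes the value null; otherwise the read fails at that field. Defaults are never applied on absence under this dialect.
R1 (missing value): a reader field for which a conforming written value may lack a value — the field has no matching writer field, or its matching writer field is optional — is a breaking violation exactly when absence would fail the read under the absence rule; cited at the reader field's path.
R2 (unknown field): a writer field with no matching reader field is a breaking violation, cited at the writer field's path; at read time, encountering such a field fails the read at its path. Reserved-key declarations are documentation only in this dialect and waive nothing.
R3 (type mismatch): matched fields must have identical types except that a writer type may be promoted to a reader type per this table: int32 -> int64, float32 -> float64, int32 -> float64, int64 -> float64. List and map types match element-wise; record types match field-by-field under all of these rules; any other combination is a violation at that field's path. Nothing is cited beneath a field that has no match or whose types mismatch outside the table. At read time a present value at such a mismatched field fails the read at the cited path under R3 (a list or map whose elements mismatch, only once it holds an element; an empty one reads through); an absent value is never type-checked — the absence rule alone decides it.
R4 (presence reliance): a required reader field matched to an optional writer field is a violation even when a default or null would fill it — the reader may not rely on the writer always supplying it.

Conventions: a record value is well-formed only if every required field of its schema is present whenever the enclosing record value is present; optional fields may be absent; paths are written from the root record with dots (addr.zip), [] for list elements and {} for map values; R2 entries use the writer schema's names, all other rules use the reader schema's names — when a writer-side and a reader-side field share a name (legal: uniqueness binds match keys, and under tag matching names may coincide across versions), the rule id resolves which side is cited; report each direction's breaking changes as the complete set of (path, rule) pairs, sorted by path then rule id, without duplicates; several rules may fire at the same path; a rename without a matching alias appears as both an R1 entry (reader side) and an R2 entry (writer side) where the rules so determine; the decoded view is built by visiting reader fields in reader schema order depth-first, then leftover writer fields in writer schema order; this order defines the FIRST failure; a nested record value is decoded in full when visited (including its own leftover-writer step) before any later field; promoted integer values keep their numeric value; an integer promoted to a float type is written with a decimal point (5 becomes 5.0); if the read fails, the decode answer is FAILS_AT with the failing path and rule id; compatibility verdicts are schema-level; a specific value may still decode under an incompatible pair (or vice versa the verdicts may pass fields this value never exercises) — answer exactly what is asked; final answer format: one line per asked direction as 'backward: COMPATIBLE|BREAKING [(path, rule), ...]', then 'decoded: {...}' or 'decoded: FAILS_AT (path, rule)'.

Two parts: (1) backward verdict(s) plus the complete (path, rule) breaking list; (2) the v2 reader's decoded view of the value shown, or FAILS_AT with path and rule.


each type pair in Ticket: writer, then reader
checking backward for Ticket: reader v2 against writer v1:
  tags: map<string, float32> -> map<string, float32>, writer optional; from tags
  score: float32 -> float32, writer required; from score
  verified: bool -> bool, writer required; from verified
  latitude: float32 -> float32, writer optional; from latitude
  balance has no writer counterpart
  writer field street has no reader counterpart
  writer field weight has no reader counterpart
  rule R1 violated at balance
  rule R2 violated at street
  rule R2 violated at weight
  => backward: BREAKING (3)
decode (reader v2):
  tags := {"alt": 3.75}
  score := 1.5
  verified := false
  latitude := null (not supplied -> null)
  read fails at balance under R1 (no fill)
  => FAILS_AT (balance, R1)
remaining Ticket differences; none change what is asked:
  field score in record Ticket: required changed to optional -> fires only in the forward direction of Ticket, which is not asked here

backward: BREAKING [(balance, R1), (street, R2), (weight, R2)]; decoded: FAILS_AT (balance, R1)


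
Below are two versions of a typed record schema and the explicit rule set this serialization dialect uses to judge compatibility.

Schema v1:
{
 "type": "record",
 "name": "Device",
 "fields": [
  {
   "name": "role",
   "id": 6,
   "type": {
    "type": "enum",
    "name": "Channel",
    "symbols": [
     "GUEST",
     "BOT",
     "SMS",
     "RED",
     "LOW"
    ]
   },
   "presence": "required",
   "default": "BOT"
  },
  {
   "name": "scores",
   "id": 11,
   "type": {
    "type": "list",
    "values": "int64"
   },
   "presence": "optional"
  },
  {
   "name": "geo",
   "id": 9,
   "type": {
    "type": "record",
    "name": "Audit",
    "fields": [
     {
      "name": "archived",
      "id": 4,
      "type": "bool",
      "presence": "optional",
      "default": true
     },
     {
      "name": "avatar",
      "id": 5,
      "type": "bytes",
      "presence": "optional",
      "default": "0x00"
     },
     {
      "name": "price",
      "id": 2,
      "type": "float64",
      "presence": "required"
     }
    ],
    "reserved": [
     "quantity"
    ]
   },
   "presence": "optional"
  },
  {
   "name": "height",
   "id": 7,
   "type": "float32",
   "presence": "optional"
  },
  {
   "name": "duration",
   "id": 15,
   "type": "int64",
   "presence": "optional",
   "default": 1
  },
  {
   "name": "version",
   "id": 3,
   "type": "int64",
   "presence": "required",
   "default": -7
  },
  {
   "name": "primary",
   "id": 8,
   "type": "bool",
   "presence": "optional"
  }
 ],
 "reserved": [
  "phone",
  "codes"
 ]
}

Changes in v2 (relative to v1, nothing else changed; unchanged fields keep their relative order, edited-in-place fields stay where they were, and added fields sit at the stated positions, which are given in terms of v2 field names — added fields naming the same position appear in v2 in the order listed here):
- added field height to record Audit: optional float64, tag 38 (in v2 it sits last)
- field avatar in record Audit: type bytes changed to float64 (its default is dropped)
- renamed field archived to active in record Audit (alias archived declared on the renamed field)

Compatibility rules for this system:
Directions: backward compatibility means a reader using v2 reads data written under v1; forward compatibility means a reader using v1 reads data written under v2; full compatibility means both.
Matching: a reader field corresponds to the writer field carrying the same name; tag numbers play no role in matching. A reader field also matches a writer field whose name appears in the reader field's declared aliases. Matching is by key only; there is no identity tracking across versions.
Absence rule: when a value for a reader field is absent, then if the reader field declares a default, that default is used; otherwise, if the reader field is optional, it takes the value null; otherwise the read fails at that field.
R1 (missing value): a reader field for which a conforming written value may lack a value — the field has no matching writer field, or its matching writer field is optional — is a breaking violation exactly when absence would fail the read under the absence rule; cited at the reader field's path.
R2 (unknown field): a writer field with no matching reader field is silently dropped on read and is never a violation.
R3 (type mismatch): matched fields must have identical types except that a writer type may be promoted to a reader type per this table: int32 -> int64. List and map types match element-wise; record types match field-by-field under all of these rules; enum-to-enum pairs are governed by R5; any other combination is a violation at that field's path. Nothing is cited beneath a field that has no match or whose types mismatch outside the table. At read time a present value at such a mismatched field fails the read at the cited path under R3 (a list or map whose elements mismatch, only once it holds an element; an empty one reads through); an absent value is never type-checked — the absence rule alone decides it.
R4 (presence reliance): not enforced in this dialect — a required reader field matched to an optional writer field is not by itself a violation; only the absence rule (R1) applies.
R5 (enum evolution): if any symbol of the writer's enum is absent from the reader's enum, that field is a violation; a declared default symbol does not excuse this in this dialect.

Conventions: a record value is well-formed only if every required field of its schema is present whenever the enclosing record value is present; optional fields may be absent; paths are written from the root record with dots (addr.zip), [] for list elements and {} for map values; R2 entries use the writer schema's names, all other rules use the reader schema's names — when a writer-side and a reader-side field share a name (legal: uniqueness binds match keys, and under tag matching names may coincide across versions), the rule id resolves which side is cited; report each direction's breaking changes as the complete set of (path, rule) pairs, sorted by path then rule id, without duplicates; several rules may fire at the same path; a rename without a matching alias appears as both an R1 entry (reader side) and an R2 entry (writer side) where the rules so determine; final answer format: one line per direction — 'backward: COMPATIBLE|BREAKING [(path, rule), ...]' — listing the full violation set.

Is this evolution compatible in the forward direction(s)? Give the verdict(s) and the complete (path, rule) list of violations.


forward: BREAKING [(geo.avatar, R3)]

in Device below, arrows point writer -> reader
forward for Device (reader v1, writer v2):
  role <- role (Channel -> Channel, writer required)
  scores <- scores (list<int64> -> list<int64>, writer optional)
  geo <- geo (Audit -> Audit, writer optional)
  height <- height (float32 -> float32, writer optional)
  duration <- duration (int64 -> int64, writer optional)
  version <- version (int64 -> int64, writer required)
  primary <- primary (bool -> bool, writer optional)
  geo.archived: no writer match
  geo.avatar <- geo.avatar (float64 -> bytes, writer optional)
  geo.price <- geo.price (float64 -> float64, writer required)
  leftover writer field: geo.active
  leftover writer field: geo.height
  violation R3 at geo.avatar
  forward on Device therefore BREAKING (1)
the other Device changes do not affect what is asked:
  added field height to record Audit: optional float64, tag 38 (in v2 it sits last) -> fires no rule on Device, leaving the asked answer as it is
  renamed field archived to active in record Audit (alias archived declared on the renamed field) -> fires no rule on Device, leaving the asked answer as it is
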